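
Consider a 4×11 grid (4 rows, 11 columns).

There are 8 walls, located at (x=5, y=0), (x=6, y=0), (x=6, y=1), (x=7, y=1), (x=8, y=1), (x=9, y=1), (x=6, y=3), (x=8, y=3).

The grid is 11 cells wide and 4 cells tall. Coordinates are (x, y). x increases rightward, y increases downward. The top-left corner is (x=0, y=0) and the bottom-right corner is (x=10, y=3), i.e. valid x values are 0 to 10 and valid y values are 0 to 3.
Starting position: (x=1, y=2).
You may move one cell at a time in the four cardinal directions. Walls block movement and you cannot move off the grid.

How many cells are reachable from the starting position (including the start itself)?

BFS flood-fill from (x=1, y=2):
  Distance 0: (x=1, y=2)
  Distance 1: (x=1, y=1), (x=0, y=2), (x=2, y=2), (x=1, y=3)
  Distance 2: (x=1, y=0), (x=0, y=1), (x=2, y=1), (x=3, y=2), (x=0, y=3), (x=2, y=3)
  Distance 3: (x=0, y=0), (x=2, y=0), (x=3, y=1), (x=4, y=2), (x=3, y=3)
  Distance 4: (x=3, y=0), (x=4, y=1), (x=5, y=2), (x=4, y=3)
  Distance 5: (x=4, y=0), (x=5, y=1), (x=6, y=2), (x=5, y=3)
  Distance 6: (x=7, y=2)
  Distance 7: (x=8, y=2), (x=7, y=3)
  Distance 8: (x=9, y=2)
  Distance 9: (x=10, y=2), (x=9, y=3)
  Distance 10: (x=10, y=1), (x=10, y=3)
  Distance 11: (x=10, y=0)
  Distance 12: (x=9, y=0)
  Distance 13: (x=8, y=0)
  Distance 14: (x=7, y=0)
Total reachable: 36 (grid has 36 open cells total)

Answer: Reachable cells: 36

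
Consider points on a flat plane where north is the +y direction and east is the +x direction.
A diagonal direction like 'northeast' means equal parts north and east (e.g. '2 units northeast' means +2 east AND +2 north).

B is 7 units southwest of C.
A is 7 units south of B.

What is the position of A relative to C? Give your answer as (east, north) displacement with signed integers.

Answer: A is at (east=-7, north=-14) relative to C.

Derivation:
Place C at the origin (east=0, north=0).
  B is 7 units southwest of C: delta (east=-7, north=-7); B at (east=-7, north=-7).
  A is 7 units south of B: delta (east=+0, north=-7); A at (east=-7, north=-14).
Therefore A relative to C: (east=-7, north=-14).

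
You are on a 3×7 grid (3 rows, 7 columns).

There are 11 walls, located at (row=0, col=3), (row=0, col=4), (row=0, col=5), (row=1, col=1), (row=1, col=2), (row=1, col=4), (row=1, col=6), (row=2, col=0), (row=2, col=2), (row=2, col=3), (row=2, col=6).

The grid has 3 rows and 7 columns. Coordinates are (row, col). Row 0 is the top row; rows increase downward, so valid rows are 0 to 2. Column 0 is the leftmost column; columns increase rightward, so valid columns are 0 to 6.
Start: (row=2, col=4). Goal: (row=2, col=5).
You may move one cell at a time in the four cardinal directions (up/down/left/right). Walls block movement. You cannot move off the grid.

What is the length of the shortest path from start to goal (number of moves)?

Answer: Shortest path length: 1

Derivation:
BFS from (row=2, col=4) until reaching (row=2, col=5):
  Distance 0: (row=2, col=4)
  Distance 1: (row=2, col=5)  <- goal reached here
One shortest path (1 moves): (row=2, col=4) -> (row=2, col=5)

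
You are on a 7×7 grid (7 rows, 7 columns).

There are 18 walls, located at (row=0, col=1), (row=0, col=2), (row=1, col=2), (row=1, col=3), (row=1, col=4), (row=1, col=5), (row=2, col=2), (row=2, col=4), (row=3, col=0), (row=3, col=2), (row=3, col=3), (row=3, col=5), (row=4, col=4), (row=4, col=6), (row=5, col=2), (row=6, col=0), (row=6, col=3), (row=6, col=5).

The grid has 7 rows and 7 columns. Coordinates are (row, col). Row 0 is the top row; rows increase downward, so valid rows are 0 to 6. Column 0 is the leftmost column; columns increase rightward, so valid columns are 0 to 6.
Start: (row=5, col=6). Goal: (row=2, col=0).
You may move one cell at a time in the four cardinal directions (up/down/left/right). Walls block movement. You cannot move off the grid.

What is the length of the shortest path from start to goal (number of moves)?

BFS from (row=5, col=6) until reaching (row=2, col=0):
  Distance 0: (row=5, col=6)
  Distance 1: (row=5, col=5), (row=6, col=6)
  Distance 2: (row=4, col=5), (row=5, col=4)
  Distance 3: (row=5, col=3), (row=6, col=4)
  Distance 4: (row=4, col=3)
  Distance 5: (row=4, col=2)
  Distance 6: (row=4, col=1)
  Distance 7: (row=3, col=1), (row=4, col=0), (row=5, col=1)
  Distance 8: (row=2, col=1), (row=5, col=0), (row=6, col=1)
  Distance 9: (row=1, col=1), (row=2, col=0), (row=6, col=2)  <- goal reached here
One shortest path (9 moves): (row=5, col=6) -> (row=5, col=5) -> (row=5, col=4) -> (row=5, col=3) -> (row=4, col=3) -> (row=4, col=2) -> (row=4, col=1) -> (row=3, col=1) -> (row=2, col=1) -> (row=2, col=0)

Answer: Shortest path length: 9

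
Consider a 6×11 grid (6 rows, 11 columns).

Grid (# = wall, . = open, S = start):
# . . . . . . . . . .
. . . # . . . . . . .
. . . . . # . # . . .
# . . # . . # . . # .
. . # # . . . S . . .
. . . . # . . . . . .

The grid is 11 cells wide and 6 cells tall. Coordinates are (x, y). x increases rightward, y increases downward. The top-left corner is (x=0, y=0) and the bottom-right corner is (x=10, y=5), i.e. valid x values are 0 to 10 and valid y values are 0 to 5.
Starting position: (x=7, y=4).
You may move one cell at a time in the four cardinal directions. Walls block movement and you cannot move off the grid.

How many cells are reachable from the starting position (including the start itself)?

Answer: Reachable cells: 55

Derivation:
BFS flood-fill from (x=7, y=4):
  Distance 0: (x=7, y=4)
  Distance 1: (x=7, y=3), (x=6, y=4), (x=8, y=4), (x=7, y=5)
  Distance 2: (x=8, y=3), (x=5, y=4), (x=9, y=4), (x=6, y=5), (x=8, y=5)
  Distance 3: (x=8, y=2), (x=5, y=3), (x=4, y=4), (x=10, y=4), (x=5, y=5), (x=9, y=5)
  Distance 4: (x=8, y=1), (x=9, y=2), (x=4, y=3), (x=10, y=3), (x=10, y=5)
  Distance 5: (x=8, y=0), (x=7, y=1), (x=9, y=1), (x=4, y=2), (x=10, y=2)
  Distance 6: (x=7, y=0), (x=9, y=0), (x=4, y=1), (x=6, y=1), (x=10, y=1), (x=3, y=2)
  Distance 7: (x=4, y=0), (x=6, y=0), (x=10, y=0), (x=5, y=1), (x=2, y=2), (x=6, y=2)
  Distance 8: (x=3, y=0), (x=5, y=0), (x=2, y=1), (x=1, y=2), (x=2, y=3)
  Distance 9: (x=2, y=0), (x=1, y=1), (x=0, y=2), (x=1, y=3)
  Distance 10: (x=1, y=0), (x=0, y=1), (x=1, y=4)
  Distance 11: (x=0, y=4), (x=1, y=5)
  Distance 12: (x=0, y=5), (x=2, y=5)
  Distance 13: (x=3, y=5)
Total reachable: 55 (grid has 55 open cells total)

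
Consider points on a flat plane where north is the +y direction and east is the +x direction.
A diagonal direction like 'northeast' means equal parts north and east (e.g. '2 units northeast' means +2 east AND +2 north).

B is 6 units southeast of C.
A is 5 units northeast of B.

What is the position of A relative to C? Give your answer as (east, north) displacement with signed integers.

Answer: A is at (east=11, north=-1) relative to C.

Derivation:
Place C at the origin (east=0, north=0).
  B is 6 units southeast of C: delta (east=+6, north=-6); B at (east=6, north=-6).
  A is 5 units northeast of B: delta (east=+5, north=+5); A at (east=11, north=-1).
Therefore A relative to C: (east=11, north=-1).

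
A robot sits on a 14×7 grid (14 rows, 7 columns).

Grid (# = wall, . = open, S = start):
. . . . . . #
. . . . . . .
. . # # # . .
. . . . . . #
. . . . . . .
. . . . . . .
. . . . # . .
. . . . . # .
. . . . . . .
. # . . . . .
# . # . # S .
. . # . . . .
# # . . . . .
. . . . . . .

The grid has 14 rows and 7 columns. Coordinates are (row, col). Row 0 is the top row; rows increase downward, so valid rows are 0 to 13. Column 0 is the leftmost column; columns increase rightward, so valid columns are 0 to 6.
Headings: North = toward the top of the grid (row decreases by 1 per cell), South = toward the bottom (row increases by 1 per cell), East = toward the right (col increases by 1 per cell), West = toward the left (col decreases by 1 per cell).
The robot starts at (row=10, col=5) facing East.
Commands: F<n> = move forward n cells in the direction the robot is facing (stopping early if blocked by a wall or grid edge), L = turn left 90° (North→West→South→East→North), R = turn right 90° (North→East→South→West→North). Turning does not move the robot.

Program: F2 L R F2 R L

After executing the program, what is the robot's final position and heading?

Answer: Final position: (row=10, col=6), facing East

Derivation:
Start: (row=10, col=5), facing East
  F2: move forward 1/2 (blocked), now at (row=10, col=6)
  L: turn left, now facing North
  R: turn right, now facing East
  F2: move forward 0/2 (blocked), now at (row=10, col=6)
  R: turn right, now facing South
  L: turn left, now facing East
Final: (row=10, col=6), facing East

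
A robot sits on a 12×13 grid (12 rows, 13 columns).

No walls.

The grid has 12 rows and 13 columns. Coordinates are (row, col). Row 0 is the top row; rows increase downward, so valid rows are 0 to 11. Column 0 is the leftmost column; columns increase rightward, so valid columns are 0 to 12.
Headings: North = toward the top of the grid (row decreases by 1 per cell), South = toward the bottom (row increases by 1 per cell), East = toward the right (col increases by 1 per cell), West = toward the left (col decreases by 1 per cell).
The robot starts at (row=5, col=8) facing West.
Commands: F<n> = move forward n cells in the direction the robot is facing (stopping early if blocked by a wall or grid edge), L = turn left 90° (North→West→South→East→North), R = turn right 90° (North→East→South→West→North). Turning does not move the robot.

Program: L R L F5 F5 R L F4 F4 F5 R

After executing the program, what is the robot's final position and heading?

Answer: Final position: (row=11, col=8), facing West

Derivation:
Start: (row=5, col=8), facing West
  L: turn left, now facing South
  R: turn right, now facing West
  L: turn left, now facing South
  F5: move forward 5, now at (row=10, col=8)
  F5: move forward 1/5 (blocked), now at (row=11, col=8)
  R: turn right, now facing West
  L: turn left, now facing South
  F4: move forward 0/4 (blocked), now at (row=11, col=8)
  F4: move forward 0/4 (blocked), now at (row=11, col=8)
  F5: move forward 0/5 (blocked), now at (row=11, col=8)
  R: turn right, now facing West
Final: (row=11, col=8), facing West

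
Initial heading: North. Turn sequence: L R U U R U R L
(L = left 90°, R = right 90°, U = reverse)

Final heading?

Answer: Final heading: West

Derivation:
Start: North
  L (left (90° counter-clockwise)) -> West
  R (right (90° clockwise)) -> North
  U (U-turn (180°)) -> South
  U (U-turn (180°)) -> North
  R (right (90° clockwise)) -> East
  U (U-turn (180°)) -> West
  R (right (90° clockwise)) -> North
  L (left (90° counter-clockwise)) -> West
Final: West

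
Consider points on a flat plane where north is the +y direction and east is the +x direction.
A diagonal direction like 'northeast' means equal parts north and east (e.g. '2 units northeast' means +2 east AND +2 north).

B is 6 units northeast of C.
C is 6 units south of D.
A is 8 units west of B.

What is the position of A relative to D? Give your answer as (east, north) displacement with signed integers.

Place D at the origin (east=0, north=0).
  C is 6 units south of D: delta (east=+0, north=-6); C at (east=0, north=-6).
  B is 6 units northeast of C: delta (east=+6, north=+6); B at (east=6, north=0).
  A is 8 units west of B: delta (east=-8, north=+0); A at (east=-2, north=0).
Therefore A relative to D: (east=-2, north=0).

Answer: A is at (east=-2, north=0) relative to D.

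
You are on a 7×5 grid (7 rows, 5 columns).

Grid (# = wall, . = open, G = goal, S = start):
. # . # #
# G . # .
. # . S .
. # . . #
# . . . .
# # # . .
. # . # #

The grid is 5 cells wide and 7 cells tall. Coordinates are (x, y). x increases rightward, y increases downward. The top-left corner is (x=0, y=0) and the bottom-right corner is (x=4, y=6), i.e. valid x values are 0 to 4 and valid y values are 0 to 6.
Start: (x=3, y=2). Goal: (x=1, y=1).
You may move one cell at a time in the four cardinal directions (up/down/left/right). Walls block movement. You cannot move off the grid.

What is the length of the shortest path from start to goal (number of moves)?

BFS from (x=3, y=2) until reaching (x=1, y=1):
  Distance 0: (x=3, y=2)
  Distance 1: (x=2, y=2), (x=4, y=2), (x=3, y=3)
  Distance 2: (x=2, y=1), (x=4, y=1), (x=2, y=3), (x=3, y=4)
  Distance 3: (x=2, y=0), (x=1, y=1), (x=2, y=4), (x=4, y=4), (x=3, y=5)  <- goal reached here
One shortest path (3 moves): (x=3, y=2) -> (x=2, y=2) -> (x=2, y=1) -> (x=1, y=1)

Answer: Shortest path length: 3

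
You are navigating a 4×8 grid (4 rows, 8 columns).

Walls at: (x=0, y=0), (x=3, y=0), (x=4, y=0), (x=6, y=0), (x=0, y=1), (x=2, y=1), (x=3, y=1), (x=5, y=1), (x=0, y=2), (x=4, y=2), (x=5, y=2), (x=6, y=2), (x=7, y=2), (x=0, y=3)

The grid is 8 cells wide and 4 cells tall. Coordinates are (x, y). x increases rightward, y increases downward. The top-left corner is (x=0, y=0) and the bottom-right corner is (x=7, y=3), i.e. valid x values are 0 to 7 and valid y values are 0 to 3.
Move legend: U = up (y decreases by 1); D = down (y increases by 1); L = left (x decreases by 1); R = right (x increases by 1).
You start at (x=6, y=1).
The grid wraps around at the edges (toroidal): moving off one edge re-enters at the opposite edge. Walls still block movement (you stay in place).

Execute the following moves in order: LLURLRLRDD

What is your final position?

Start: (x=6, y=1)
  L (left): blocked, stay at (x=6, y=1)
  L (left): blocked, stay at (x=6, y=1)
  U (up): blocked, stay at (x=6, y=1)
  R (right): (x=6, y=1) -> (x=7, y=1)
  L (left): (x=7, y=1) -> (x=6, y=1)
  R (right): (x=6, y=1) -> (x=7, y=1)
  L (left): (x=7, y=1) -> (x=6, y=1)
  R (right): (x=6, y=1) -> (x=7, y=1)
  D (down): blocked, stay at (x=7, y=1)
  D (down): blocked, stay at (x=7, y=1)
Final: (x=7, y=1)

Answer: Final position: (x=7, y=1)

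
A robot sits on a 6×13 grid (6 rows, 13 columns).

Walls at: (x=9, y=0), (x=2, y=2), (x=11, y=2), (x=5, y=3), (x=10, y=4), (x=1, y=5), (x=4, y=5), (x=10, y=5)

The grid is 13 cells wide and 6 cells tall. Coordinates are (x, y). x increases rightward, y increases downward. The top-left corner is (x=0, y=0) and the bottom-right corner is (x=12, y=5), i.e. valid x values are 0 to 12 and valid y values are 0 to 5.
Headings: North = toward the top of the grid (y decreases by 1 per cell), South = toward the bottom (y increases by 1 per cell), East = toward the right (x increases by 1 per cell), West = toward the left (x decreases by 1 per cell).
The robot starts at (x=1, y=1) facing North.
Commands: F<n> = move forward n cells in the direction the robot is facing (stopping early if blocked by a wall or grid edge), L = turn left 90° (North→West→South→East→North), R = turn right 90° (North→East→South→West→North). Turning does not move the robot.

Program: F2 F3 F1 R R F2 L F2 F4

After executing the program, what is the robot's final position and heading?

Start: (x=1, y=1), facing North
  F2: move forward 1/2 (blocked), now at (x=1, y=0)
  F3: move forward 0/3 (blocked), now at (x=1, y=0)
  F1: move forward 0/1 (blocked), now at (x=1, y=0)
  R: turn right, now facing East
  R: turn right, now facing South
  F2: move forward 2, now at (x=1, y=2)
  L: turn left, now facing East
  F2: move forward 0/2 (blocked), now at (x=1, y=2)
  F4: move forward 0/4 (blocked), now at (x=1, y=2)
Final: (x=1, y=2), facing East

Answer: Final position: (x=1, y=2), facing East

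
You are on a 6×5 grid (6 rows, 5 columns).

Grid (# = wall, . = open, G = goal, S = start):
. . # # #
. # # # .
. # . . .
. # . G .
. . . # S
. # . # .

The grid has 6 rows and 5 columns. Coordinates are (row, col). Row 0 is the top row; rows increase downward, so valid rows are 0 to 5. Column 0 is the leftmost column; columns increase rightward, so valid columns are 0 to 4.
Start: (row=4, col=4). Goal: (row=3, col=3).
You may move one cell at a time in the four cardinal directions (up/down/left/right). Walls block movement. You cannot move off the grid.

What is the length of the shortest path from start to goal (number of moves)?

BFS from (row=4, col=4) until reaching (row=3, col=3):
  Distance 0: (row=4, col=4)
  Distance 1: (row=3, col=4), (row=5, col=4)
  Distance 2: (row=2, col=4), (row=3, col=3)  <- goal reached here
One shortest path (2 moves): (row=4, col=4) -> (row=3, col=4) -> (row=3, col=3)

Answer: Shortest path length: 2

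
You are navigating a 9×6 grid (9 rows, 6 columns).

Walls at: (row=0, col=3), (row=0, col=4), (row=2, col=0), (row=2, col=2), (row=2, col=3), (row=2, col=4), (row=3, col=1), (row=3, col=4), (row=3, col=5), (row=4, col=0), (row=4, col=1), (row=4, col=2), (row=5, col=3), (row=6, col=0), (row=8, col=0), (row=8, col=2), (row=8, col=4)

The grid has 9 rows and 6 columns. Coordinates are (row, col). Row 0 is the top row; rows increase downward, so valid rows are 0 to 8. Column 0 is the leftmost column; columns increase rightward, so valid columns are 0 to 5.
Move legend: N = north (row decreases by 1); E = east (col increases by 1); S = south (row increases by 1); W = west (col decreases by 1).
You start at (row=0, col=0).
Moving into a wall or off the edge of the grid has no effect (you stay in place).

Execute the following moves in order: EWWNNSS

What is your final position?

Answer: Final position: (row=1, col=0)

Derivation:
Start: (row=0, col=0)
  E (east): (row=0, col=0) -> (row=0, col=1)
  W (west): (row=0, col=1) -> (row=0, col=0)
  W (west): blocked, stay at (row=0, col=0)
  N (north): blocked, stay at (row=0, col=0)
  N (north): blocked, stay at (row=0, col=0)
  S (south): (row=0, col=0) -> (row=1, col=0)
  S (south): blocked, stay at (row=1, col=0)
Final: (row=1, col=0)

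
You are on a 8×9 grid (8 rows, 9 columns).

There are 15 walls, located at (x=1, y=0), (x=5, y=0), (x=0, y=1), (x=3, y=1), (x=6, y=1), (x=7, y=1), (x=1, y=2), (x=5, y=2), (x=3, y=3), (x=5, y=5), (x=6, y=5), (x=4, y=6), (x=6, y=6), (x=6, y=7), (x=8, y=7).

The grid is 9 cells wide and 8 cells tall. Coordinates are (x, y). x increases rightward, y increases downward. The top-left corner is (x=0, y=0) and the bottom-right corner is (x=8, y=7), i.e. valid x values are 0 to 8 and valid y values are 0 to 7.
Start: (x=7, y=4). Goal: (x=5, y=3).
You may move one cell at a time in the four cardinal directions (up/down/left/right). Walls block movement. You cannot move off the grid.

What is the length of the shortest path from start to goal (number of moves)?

BFS from (x=7, y=4) until reaching (x=5, y=3):
  Distance 0: (x=7, y=4)
  Distance 1: (x=7, y=3), (x=6, y=4), (x=8, y=4), (x=7, y=5)
  Distance 2: (x=7, y=2), (x=6, y=3), (x=8, y=3), (x=5, y=4), (x=8, y=5), (x=7, y=6)
  Distance 3: (x=6, y=2), (x=8, y=2), (x=5, y=3), (x=4, y=4), (x=8, y=6), (x=7, y=7)  <- goal reached here
One shortest path (3 moves): (x=7, y=4) -> (x=6, y=4) -> (x=5, y=4) -> (x=5, y=3)

Answer: Shortest path length: 3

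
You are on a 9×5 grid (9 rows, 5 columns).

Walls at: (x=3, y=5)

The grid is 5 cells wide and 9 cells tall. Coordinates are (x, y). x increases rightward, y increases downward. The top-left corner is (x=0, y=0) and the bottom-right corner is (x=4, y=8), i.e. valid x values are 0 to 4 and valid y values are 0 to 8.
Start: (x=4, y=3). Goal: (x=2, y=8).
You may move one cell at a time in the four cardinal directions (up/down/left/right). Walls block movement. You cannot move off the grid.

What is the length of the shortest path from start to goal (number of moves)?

Answer: Shortest path length: 7

Derivation:
BFS from (x=4, y=3) until reaching (x=2, y=8):
  Distance 0: (x=4, y=3)
  Distance 1: (x=4, y=2), (x=3, y=3), (x=4, y=4)
  Distance 2: (x=4, y=1), (x=3, y=2), (x=2, y=3), (x=3, y=4), (x=4, y=5)
  Distance 3: (x=4, y=0), (x=3, y=1), (x=2, y=2), (x=1, y=3), (x=2, y=4), (x=4, y=6)
  Distance 4: (x=3, y=0), (x=2, y=1), (x=1, y=2), (x=0, y=3), (x=1, y=4), (x=2, y=5), (x=3, y=6), (x=4, y=7)
  Distance 5: (x=2, y=0), (x=1, y=1), (x=0, y=2), (x=0, y=4), (x=1, y=5), (x=2, y=6), (x=3, y=7), (x=4, y=8)
  Distance 6: (x=1, y=0), (x=0, y=1), (x=0, y=5), (x=1, y=6), (x=2, y=7), (x=3, y=8)
  Distance 7: (x=0, y=0), (x=0, y=6), (x=1, y=7), (x=2, y=8)  <- goal reached here
One shortest path (7 moves): (x=4, y=3) -> (x=3, y=3) -> (x=2, y=3) -> (x=2, y=4) -> (x=2, y=5) -> (x=2, y=6) -> (x=2, y=7) -> (x=2, y=8)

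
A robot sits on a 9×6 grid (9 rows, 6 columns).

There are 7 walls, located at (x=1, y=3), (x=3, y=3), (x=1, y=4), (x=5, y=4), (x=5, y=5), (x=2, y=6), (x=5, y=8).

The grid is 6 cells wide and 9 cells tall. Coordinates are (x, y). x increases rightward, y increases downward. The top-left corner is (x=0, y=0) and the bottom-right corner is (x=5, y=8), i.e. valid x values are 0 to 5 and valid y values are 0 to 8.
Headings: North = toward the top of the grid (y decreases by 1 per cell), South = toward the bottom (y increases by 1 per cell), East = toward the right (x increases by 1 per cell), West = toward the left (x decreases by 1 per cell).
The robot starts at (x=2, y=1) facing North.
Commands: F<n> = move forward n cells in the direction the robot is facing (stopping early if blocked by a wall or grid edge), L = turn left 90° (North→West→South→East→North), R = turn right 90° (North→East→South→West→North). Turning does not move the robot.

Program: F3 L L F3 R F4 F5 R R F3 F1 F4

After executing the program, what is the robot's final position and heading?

Start: (x=2, y=1), facing North
  F3: move forward 1/3 (blocked), now at (x=2, y=0)
  L: turn left, now facing West
  L: turn left, now facing South
  F3: move forward 3, now at (x=2, y=3)
  R: turn right, now facing West
  F4: move forward 0/4 (blocked), now at (x=2, y=3)
  F5: move forward 0/5 (blocked), now at (x=2, y=3)
  R: turn right, now facing North
  R: turn right, now facing East
  F3: move forward 0/3 (blocked), now at (x=2, y=3)
  F1: move forward 0/1 (blocked), now at (x=2, y=3)
  F4: move forward 0/4 (blocked), now at (x=2, y=3)
Final: (x=2, y=3), facing East

Answer: Final position: (x=2, y=3), facing East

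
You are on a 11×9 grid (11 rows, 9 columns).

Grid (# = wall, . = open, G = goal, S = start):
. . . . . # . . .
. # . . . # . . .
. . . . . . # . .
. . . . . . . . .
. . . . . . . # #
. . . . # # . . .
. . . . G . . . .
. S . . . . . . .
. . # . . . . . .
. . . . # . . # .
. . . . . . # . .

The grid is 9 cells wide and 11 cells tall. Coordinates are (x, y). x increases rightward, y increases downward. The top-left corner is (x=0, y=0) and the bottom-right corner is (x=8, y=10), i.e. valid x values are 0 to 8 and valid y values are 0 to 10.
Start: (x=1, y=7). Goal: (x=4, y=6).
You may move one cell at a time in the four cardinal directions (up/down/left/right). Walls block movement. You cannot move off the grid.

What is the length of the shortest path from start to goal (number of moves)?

Answer: Shortest path length: 4

Derivation:
BFS from (x=1, y=7) until reaching (x=4, y=6):
  Distance 0: (x=1, y=7)
  Distance 1: (x=1, y=6), (x=0, y=7), (x=2, y=7), (x=1, y=8)
  Distance 2: (x=1, y=5), (x=0, y=6), (x=2, y=6), (x=3, y=7), (x=0, y=8), (x=1, y=9)
  Distance 3: (x=1, y=4), (x=0, y=5), (x=2, y=5), (x=3, y=6), (x=4, y=7), (x=3, y=8), (x=0, y=9), (x=2, y=9), (x=1, y=10)
  Distance 4: (x=1, y=3), (x=0, y=4), (x=2, y=4), (x=3, y=5), (x=4, y=6), (x=5, y=7), (x=4, y=8), (x=3, y=9), (x=0, y=10), (x=2, y=10)  <- goal reached here
One shortest path (4 moves): (x=1, y=7) -> (x=2, y=7) -> (x=3, y=7) -> (x=4, y=7) -> (x=4, y=6)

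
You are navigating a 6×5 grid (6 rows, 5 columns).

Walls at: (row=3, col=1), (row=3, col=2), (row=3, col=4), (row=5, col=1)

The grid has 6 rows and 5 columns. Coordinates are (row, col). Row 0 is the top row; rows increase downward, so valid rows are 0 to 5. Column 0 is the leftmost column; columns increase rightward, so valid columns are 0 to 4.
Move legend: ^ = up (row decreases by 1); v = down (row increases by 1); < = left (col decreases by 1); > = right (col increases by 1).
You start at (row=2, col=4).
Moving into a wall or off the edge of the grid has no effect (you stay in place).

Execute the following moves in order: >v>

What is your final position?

Start: (row=2, col=4)
  > (right): blocked, stay at (row=2, col=4)
  v (down): blocked, stay at (row=2, col=4)
  > (right): blocked, stay at (row=2, col=4)
Final: (row=2, col=4)

Answer: Final position: (row=2, col=4)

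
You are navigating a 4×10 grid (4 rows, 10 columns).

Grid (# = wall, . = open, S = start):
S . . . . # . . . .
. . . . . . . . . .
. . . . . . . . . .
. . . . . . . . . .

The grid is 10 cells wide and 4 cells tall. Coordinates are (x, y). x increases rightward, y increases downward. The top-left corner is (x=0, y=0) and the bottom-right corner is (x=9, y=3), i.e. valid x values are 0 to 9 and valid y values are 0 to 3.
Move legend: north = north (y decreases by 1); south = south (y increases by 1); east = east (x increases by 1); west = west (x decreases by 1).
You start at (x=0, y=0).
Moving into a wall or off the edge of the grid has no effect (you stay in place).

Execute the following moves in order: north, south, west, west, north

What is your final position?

Answer: Final position: (x=0, y=0)

Derivation:
Start: (x=0, y=0)
  north (north): blocked, stay at (x=0, y=0)
  south (south): (x=0, y=0) -> (x=0, y=1)
  west (west): blocked, stay at (x=0, y=1)
  west (west): blocked, stay at (x=0, y=1)
  north (north): (x=0, y=1) -> (x=0, y=0)
Final: (x=0, y=0)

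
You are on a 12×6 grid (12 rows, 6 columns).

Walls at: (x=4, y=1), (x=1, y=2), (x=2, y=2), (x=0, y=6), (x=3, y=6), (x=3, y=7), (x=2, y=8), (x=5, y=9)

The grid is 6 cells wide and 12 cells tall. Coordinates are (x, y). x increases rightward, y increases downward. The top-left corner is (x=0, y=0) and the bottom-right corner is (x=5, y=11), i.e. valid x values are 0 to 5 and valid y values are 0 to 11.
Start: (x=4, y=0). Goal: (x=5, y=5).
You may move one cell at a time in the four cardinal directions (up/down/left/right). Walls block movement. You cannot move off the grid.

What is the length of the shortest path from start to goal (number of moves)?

Answer: Shortest path length: 6

Derivation:
BFS from (x=4, y=0) until reaching (x=5, y=5):
  Distance 0: (x=4, y=0)
  Distance 1: (x=3, y=0), (x=5, y=0)
  Distance 2: (x=2, y=0), (x=3, y=1), (x=5, y=1)
  Distance 3: (x=1, y=0), (x=2, y=1), (x=3, y=2), (x=5, y=2)
  Distance 4: (x=0, y=0), (x=1, y=1), (x=4, y=2), (x=3, y=3), (x=5, y=3)
  Distance 5: (x=0, y=1), (x=2, y=3), (x=4, y=3), (x=3, y=4), (x=5, y=4)
  Distance 6: (x=0, y=2), (x=1, y=3), (x=2, y=4), (x=4, y=4), (x=3, y=5), (x=5, y=5)  <- goal reached here
One shortest path (6 moves): (x=4, y=0) -> (x=5, y=0) -> (x=5, y=1) -> (x=5, y=2) -> (x=5, y=3) -> (x=5, y=4) -> (x=5, y=5)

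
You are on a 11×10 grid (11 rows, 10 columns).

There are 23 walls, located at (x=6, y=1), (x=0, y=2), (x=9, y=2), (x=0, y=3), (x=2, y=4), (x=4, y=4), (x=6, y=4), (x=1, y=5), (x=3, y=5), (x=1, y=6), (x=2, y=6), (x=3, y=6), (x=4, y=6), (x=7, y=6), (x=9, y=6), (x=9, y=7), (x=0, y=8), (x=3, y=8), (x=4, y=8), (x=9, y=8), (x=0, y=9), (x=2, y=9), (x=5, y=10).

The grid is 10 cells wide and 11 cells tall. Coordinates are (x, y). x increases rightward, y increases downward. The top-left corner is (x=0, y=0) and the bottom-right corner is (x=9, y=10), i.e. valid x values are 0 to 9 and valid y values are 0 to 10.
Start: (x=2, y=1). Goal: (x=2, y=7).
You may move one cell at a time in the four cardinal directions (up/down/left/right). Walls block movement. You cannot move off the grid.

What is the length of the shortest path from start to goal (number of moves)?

Answer: Shortest path length: 10

Derivation:
BFS from (x=2, y=1) until reaching (x=2, y=7):
  Distance 0: (x=2, y=1)
  Distance 1: (x=2, y=0), (x=1, y=1), (x=3, y=1), (x=2, y=2)
  Distance 2: (x=1, y=0), (x=3, y=0), (x=0, y=1), (x=4, y=1), (x=1, y=2), (x=3, y=2), (x=2, y=3)
  Distance 3: (x=0, y=0), (x=4, y=0), (x=5, y=1), (x=4, y=2), (x=1, y=3), (x=3, y=3)
  Distance 4: (x=5, y=0), (x=5, y=2), (x=4, y=3), (x=1, y=4), (x=3, y=4)
  Distance 5: (x=6, y=0), (x=6, y=2), (x=5, y=3), (x=0, y=4)
  Distance 6: (x=7, y=0), (x=7, y=2), (x=6, y=3), (x=5, y=4), (x=0, y=5)
  Distance 7: (x=8, y=0), (x=7, y=1), (x=8, y=2), (x=7, y=3), (x=5, y=5), (x=0, y=6)
  Distance 8: (x=9, y=0), (x=8, y=1), (x=8, y=3), (x=7, y=4), (x=4, y=5), (x=6, y=5), (x=5, y=6), (x=0, y=7)
  Distance 9: (x=9, y=1), (x=9, y=3), (x=8, y=4), (x=7, y=5), (x=6, y=6), (x=1, y=7), (x=5, y=7)
  Distance 10: (x=9, y=4), (x=8, y=5), (x=2, y=7), (x=4, y=7), (x=6, y=7), (x=1, y=8), (x=5, y=8)  <- goal reached here
One shortest path (10 moves): (x=2, y=1) -> (x=1, y=1) -> (x=1, y=2) -> (x=1, y=3) -> (x=1, y=4) -> (x=0, y=4) -> (x=0, y=5) -> (x=0, y=6) -> (x=0, y=7) -> (x=1, y=7) -> (x=2, y=7)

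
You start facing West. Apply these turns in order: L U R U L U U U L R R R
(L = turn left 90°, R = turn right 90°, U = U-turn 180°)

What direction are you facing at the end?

Start: West
  L (left (90° counter-clockwise)) -> South
  U (U-turn (180°)) -> North
  R (right (90° clockwise)) -> East
  U (U-turn (180°)) -> West
  L (left (90° counter-clockwise)) -> South
  U (U-turn (180°)) -> North
  U (U-turn (180°)) -> South
  U (U-turn (180°)) -> North
  L (left (90° counter-clockwise)) -> West
  R (right (90° clockwise)) -> North
  R (right (90° clockwise)) -> East
  R (right (90° clockwise)) -> South
Final: South

Answer: Final heading: South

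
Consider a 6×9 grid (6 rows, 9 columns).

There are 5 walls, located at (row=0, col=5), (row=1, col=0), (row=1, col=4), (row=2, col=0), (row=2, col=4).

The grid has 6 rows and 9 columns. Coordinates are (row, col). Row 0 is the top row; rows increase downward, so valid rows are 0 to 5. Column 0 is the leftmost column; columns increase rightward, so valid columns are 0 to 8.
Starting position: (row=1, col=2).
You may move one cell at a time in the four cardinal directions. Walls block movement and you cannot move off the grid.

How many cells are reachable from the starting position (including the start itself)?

Answer: Reachable cells: 49

Derivation:
BFS flood-fill from (row=1, col=2):
  Distance 0: (row=1, col=2)
  Distance 1: (row=0, col=2), (row=1, col=1), (row=1, col=3), (row=2, col=2)
  Distance 2: (row=0, col=1), (row=0, col=3), (row=2, col=1), (row=2, col=3), (row=3, col=2)
  Distance 3: (row=0, col=0), (row=0, col=4), (row=3, col=1), (row=3, col=3), (row=4, col=2)
  Distance 4: (row=3, col=0), (row=3, col=4), (row=4, col=1), (row=4, col=3), (row=5, col=2)
  Distance 5: (row=3, col=5), (row=4, col=0), (row=4, col=4), (row=5, col=1), (row=5, col=3)
  Distance 6: (row=2, col=5), (row=3, col=6), (row=4, col=5), (row=5, col=0), (row=5, col=4)
  Distance 7: (row=1, col=5), (row=2, col=6), (row=3, col=7), (row=4, col=6), (row=5, col=5)
  Distance 8: (row=1, col=6), (row=2, col=7), (row=3, col=8), (row=4, col=7), (row=5, col=6)
  Distance 9: (row=0, col=6), (row=1, col=7), (row=2, col=8), (row=4, col=8), (row=5, col=7)
  Distance 10: (row=0, col=7), (row=1, col=8), (row=5, col=8)
  Distance 11: (row=0, col=8)
Total reachable: 49 (grid has 49 open cells total)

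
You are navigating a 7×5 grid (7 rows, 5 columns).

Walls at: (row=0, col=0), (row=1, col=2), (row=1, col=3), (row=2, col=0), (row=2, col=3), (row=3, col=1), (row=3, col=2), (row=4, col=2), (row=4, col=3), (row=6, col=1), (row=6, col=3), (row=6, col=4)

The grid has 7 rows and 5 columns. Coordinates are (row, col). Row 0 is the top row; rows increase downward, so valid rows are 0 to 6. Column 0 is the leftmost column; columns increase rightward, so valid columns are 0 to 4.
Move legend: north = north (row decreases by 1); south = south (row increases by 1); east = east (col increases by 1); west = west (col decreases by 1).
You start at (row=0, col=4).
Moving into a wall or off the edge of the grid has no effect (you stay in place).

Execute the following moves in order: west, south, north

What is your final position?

Answer: Final position: (row=0, col=3)

Derivation:
Start: (row=0, col=4)
  west (west): (row=0, col=4) -> (row=0, col=3)
  south (south): blocked, stay at (row=0, col=3)
  north (north): blocked, stay at (row=0, col=3)
Final: (row=0, col=3)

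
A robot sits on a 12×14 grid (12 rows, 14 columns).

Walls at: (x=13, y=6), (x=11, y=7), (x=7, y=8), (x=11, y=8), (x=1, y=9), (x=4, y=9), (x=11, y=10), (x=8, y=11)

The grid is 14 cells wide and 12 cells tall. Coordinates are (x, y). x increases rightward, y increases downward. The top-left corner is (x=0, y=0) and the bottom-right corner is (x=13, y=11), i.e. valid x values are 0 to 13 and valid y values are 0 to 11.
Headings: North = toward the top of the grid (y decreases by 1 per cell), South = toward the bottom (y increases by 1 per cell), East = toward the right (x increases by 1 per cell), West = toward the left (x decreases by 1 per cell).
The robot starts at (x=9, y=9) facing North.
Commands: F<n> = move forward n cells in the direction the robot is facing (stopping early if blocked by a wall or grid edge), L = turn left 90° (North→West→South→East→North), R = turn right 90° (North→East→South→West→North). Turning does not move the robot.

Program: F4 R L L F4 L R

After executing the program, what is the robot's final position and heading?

Start: (x=9, y=9), facing North
  F4: move forward 4, now at (x=9, y=5)
  R: turn right, now facing East
  L: turn left, now facing North
  L: turn left, now facing West
  F4: move forward 4, now at (x=5, y=5)
  L: turn left, now facing South
  R: turn right, now facing West
Final: (x=5, y=5), facing West

Answer: Final position: (x=5, y=5), facing West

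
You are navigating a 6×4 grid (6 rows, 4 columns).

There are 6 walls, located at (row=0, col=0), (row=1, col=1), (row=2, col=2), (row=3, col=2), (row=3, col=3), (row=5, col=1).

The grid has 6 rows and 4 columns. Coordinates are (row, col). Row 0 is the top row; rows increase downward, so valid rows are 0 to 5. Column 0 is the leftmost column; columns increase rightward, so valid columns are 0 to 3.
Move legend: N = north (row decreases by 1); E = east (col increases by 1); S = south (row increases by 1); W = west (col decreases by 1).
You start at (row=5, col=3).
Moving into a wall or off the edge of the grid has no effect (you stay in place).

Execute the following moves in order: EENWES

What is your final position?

Answer: Final position: (row=5, col=3)

Derivation:
Start: (row=5, col=3)
  E (east): blocked, stay at (row=5, col=3)
  E (east): blocked, stay at (row=5, col=3)
  N (north): (row=5, col=3) -> (row=4, col=3)
  W (west): (row=4, col=3) -> (row=4, col=2)
  E (east): (row=4, col=2) -> (row=4, col=3)
  S (south): (row=4, col=3) -> (row=5, col=3)
Final: (row=5, col=3)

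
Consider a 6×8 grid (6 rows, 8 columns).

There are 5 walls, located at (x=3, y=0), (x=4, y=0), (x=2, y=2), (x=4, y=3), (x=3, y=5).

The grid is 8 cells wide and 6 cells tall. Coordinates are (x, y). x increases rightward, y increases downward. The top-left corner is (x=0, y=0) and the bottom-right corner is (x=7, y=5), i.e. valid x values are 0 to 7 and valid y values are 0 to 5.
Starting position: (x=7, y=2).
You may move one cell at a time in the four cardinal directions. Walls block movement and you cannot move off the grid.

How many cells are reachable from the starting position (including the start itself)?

BFS flood-fill from (x=7, y=2):
  Distance 0: (x=7, y=2)
  Distance 1: (x=7, y=1), (x=6, y=2), (x=7, y=3)
  Distance 2: (x=7, y=0), (x=6, y=1), (x=5, y=2), (x=6, y=3), (x=7, y=4)
  Distance 3: (x=6, y=0), (x=5, y=1), (x=4, y=2), (x=5, y=3), (x=6, y=4), (x=7, y=5)
  Distance 4: (x=5, y=0), (x=4, y=1), (x=3, y=2), (x=5, y=4), (x=6, y=5)
  Distance 5: (x=3, y=1), (x=3, y=3), (x=4, y=4), (x=5, y=5)
  Distance 6: (x=2, y=1), (x=2, y=3), (x=3, y=4), (x=4, y=5)
  Distance 7: (x=2, y=0), (x=1, y=1), (x=1, y=3), (x=2, y=4)
  Distance 8: (x=1, y=0), (x=0, y=1), (x=1, y=2), (x=0, y=3), (x=1, y=4), (x=2, y=5)
  Distance 9: (x=0, y=0), (x=0, y=2), (x=0, y=4), (x=1, y=5)
  Distance 10: (x=0, y=5)
Total reachable: 43 (grid has 43 open cells total)

Answer: Reachable cells: 43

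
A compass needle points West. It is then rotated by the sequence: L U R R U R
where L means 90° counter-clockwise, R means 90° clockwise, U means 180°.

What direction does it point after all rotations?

Answer: Final heading: East

Derivation:
Start: West
  L (left (90° counter-clockwise)) -> South
  U (U-turn (180°)) -> North
  R (right (90° clockwise)) -> East
  R (right (90° clockwise)) -> South
  U (U-turn (180°)) -> North
  R (right (90° clockwise)) -> East
Final: East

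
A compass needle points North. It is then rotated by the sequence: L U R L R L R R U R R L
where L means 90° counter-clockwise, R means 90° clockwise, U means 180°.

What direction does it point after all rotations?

Answer: Final heading: South

Derivation:
Start: North
  L (left (90° counter-clockwise)) -> West
  U (U-turn (180°)) -> East
  R (right (90° clockwise)) -> South
  L (left (90° counter-clockwise)) -> East
  R (right (90° clockwise)) -> South
  L (left (90° counter-clockwise)) -> East
  R (right (90° clockwise)) -> South
  R (right (90° clockwise)) -> West
  U (U-turn (180°)) -> East
  R (right (90° clockwise)) -> South
  R (right (90° clockwise)) -> West
  L (left (90° counter-clockwise)) -> South
Final: South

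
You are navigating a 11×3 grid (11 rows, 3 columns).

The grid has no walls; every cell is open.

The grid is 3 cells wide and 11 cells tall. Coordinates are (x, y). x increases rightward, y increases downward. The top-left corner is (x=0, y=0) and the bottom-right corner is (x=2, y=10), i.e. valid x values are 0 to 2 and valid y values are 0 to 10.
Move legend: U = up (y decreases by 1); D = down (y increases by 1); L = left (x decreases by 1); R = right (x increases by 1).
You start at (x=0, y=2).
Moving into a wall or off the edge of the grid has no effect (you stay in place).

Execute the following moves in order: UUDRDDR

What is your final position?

Start: (x=0, y=2)
  U (up): (x=0, y=2) -> (x=0, y=1)
  U (up): (x=0, y=1) -> (x=0, y=0)
  D (down): (x=0, y=0) -> (x=0, y=1)
  R (right): (x=0, y=1) -> (x=1, y=1)
  D (down): (x=1, y=1) -> (x=1, y=2)
  D (down): (x=1, y=2) -> (x=1, y=3)
  R (right): (x=1, y=3) -> (x=2, y=3)
Final: (x=2, y=3)

Answer: Final position: (x=2, y=3)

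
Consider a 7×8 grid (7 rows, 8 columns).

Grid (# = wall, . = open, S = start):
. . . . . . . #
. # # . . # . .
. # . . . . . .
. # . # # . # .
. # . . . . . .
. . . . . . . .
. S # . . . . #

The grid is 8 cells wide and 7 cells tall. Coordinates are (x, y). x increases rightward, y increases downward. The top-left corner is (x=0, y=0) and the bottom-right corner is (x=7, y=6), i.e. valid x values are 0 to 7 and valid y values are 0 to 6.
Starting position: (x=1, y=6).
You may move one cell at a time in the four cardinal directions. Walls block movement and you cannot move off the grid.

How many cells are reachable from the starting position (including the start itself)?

Answer: Reachable cells: 44

Derivation:
BFS flood-fill from (x=1, y=6):
  Distance 0: (x=1, y=6)
  Distance 1: (x=1, y=5), (x=0, y=6)
  Distance 2: (x=0, y=5), (x=2, y=5)
  Distance 3: (x=0, y=4), (x=2, y=4), (x=3, y=5)
  Distance 4: (x=0, y=3), (x=2, y=3), (x=3, y=4), (x=4, y=5), (x=3, y=6)
  Distance 5: (x=0, y=2), (x=2, y=2), (x=4, y=4), (x=5, y=5), (x=4, y=6)
  Distance 6: (x=0, y=1), (x=3, y=2), (x=5, y=4), (x=6, y=5), (x=5, y=6)
  Distance 7: (x=0, y=0), (x=3, y=1), (x=4, y=2), (x=5, y=3), (x=6, y=4), (x=7, y=5), (x=6, y=6)
  Distance 8: (x=1, y=0), (x=3, y=0), (x=4, y=1), (x=5, y=2), (x=7, y=4)
  Distance 9: (x=2, y=0), (x=4, y=0), (x=6, y=2), (x=7, y=3)
  Distance 10: (x=5, y=0), (x=6, y=1), (x=7, y=2)
  Distance 11: (x=6, y=0), (x=7, y=1)
Total reachable: 44 (grid has 44 open cells total)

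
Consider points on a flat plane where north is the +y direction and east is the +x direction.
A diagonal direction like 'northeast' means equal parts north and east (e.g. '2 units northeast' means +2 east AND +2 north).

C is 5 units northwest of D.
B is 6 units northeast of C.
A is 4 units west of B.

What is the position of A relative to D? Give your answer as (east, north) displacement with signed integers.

Place D at the origin (east=0, north=0).
  C is 5 units northwest of D: delta (east=-5, north=+5); C at (east=-5, north=5).
  B is 6 units northeast of C: delta (east=+6, north=+6); B at (east=1, north=11).
  A is 4 units west of B: delta (east=-4, north=+0); A at (east=-3, north=11).
Therefore A relative to D: (east=-3, north=11).

Answer: A is at (east=-3, north=11) relative to D.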